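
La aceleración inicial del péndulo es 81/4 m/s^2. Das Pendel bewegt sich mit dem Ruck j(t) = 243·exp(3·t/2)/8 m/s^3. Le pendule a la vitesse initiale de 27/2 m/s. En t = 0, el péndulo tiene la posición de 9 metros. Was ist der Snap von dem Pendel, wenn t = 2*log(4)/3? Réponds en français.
En partant du jerk j(t) = 243·exp(3·t/2)/8, nous prenons 1 dérivée. La dérivée du jerk donne le snap: s(t) = 729·exp(3·t/2)/16. En utilisant s(t) = 729·exp(3·t/2)/16 et en substituant t = 2*log(4)/3, nous trouvons s = 729/4.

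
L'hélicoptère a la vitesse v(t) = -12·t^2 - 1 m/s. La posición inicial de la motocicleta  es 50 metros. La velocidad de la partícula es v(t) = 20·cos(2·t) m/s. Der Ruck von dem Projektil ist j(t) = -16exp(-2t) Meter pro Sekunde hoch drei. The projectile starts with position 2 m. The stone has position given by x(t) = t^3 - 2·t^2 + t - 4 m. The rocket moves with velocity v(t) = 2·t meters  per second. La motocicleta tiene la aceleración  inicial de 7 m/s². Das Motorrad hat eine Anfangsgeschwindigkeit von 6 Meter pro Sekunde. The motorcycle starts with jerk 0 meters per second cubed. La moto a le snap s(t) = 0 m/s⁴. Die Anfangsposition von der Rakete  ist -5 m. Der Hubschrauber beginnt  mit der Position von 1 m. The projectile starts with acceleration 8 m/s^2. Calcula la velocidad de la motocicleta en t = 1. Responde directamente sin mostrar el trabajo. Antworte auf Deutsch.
Bei t = 1, v = 13.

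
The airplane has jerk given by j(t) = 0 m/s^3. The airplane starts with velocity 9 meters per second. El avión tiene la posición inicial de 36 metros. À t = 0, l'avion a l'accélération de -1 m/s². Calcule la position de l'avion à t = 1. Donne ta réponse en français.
En partant du jerk j(t) = 0, nous prenons 3 intégrales. En prenant ∫j(t)dt et en appliquant a(0) = -1, nous trouvons a(t) = -1. La primitive de l'accélération, avec v(0) = 9, donne la vitesse: v(t) = 9 - t. La primitive de la vitesse, avec x(0) = 36, donne la position: x(t) = -t^2/2 + 9·t + 36. Nous avons la position x(t) = -t^2/2 + 9·t + 36. En substituant t = 1: x(1) = 89/2.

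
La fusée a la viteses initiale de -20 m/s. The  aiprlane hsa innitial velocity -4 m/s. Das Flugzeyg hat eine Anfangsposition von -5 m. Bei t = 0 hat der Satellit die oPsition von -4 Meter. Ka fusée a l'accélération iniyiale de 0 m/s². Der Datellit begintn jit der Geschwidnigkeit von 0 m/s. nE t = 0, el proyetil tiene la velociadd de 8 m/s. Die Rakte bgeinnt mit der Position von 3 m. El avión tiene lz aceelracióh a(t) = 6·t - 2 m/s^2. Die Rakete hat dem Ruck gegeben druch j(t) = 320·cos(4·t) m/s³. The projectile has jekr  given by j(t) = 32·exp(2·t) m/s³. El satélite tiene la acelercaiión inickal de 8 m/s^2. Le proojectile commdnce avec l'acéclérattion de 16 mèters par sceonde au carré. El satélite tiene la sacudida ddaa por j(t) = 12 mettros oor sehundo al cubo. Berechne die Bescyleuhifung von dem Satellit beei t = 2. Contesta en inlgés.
To find the answer, we compute 1 antiderivative of j(t) = 12. Finding the antiderivative of j(t) and using a(0) = 8: a(t) = 12·t + 8. From the given acceleration equation a(t) = 12·t + 8, we substitute t = 2 to get a = 32.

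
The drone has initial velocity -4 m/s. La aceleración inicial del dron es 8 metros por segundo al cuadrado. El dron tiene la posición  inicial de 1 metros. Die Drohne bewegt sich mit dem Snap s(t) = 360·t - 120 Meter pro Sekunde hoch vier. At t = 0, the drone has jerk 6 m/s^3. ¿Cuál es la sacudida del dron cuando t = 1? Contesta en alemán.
Ausgehend von dem Snap s(t) = 360·t - 120, nehmen wir 1 Integral. Mit ∫s(t)dt und Anwendung von j(0) = 6, finden wir j(t) = 180·t^2 - 120·t + 6. Mit j(t) = 180·t^2 - 120·t + 6 und Einsetzen von t = 1, finden wir j = 66.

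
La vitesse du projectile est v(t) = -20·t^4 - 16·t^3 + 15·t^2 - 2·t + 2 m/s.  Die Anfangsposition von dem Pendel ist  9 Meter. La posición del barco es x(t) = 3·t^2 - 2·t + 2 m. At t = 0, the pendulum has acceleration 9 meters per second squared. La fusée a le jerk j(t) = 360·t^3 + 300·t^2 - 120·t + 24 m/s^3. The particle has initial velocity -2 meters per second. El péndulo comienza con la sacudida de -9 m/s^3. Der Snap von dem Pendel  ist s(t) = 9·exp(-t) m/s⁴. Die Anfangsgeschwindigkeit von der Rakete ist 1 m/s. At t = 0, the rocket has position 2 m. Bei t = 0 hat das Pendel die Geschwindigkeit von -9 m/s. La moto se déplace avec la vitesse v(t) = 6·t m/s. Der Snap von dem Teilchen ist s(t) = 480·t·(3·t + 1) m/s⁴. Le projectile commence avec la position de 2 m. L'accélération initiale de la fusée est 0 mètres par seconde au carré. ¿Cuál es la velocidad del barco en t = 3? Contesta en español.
Debemos derivar nuestra ecuación de la posición x(t) = 3·t^2 - 2·t + 2 1 vez. Tomando d/dt de x(t), encontramos v(t) = 6·t - 2. Usando v(t) = 6·t - 2 y sustituyendo t = 3, encontramos v = 16.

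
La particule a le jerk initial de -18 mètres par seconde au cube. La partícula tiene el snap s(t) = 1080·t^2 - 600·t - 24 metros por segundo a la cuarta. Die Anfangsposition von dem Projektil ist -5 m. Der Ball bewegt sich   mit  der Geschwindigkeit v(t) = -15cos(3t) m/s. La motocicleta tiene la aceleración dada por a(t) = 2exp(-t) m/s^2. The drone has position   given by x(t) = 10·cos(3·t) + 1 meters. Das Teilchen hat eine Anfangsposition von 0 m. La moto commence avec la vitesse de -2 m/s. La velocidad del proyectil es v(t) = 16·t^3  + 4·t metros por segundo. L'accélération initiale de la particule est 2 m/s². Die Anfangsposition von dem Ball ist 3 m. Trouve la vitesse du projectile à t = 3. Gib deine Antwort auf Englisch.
From the given velocity equation v(t) = 16·t^3 + 4·t, we substitute t = 3 to get v = 444.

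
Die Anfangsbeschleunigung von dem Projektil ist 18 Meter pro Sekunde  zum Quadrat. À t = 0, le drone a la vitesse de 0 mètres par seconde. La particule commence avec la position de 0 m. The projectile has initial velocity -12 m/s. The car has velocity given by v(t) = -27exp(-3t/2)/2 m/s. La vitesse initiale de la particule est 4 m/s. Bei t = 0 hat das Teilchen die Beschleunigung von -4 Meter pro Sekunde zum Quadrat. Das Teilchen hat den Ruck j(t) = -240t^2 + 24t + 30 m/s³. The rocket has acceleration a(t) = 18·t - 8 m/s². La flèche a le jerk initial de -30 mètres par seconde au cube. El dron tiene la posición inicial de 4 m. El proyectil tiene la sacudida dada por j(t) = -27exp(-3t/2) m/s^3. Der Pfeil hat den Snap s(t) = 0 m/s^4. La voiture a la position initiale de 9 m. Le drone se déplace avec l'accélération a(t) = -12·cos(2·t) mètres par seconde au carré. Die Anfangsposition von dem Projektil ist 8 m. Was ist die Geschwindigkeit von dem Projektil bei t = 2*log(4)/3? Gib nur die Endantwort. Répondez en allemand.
Die Geschwindigkeit bei t = 2*log(4)/3 ist v = -3.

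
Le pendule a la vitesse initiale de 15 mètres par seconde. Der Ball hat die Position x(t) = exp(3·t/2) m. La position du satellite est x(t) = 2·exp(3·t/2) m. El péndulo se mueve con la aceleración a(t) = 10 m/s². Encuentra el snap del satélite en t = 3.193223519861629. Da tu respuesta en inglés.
We must differentiate our position equation x(t) = 2·exp(3·t/2) 4 times. Differentiating position, we get velocity: v(t) = 3·exp(3·t/2). The derivative of velocity gives acceleration: a(t) = 9·exp(3·t/2)/2. Differentiating acceleration, we get jerk: j(t) = 27·exp(3·t/2)/4. Taking d/dt of j(t), we find s(t) = 81·exp(3·t/2)/8. We have snap s(t) = 81·exp(3·t/2)/8. Substituting t = 3.193223519861629: s(3.193223519861629) = 1217.85073656623.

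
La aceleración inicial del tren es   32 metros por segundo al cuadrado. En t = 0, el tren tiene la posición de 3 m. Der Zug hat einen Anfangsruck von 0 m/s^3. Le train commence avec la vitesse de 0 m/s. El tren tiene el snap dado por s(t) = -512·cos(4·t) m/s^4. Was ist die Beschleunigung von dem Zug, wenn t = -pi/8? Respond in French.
Pour résoudre ceci, nous devons prendre 2 intégrales de notre équation du snap s(t) = -512·cos(4·t). En prenant ∫s(t)dt et en appliquant j(0) = 0, nous trouvons j(t) = -128·sin(4·t). La primitive du jerk, avec a(0) = 32, donne l'accélération: a(t) = 32·cos(4·t). En utilisant a(t) = 32·cos(4·t) et en substituant t = -pi/8, nous trouvons a = 0.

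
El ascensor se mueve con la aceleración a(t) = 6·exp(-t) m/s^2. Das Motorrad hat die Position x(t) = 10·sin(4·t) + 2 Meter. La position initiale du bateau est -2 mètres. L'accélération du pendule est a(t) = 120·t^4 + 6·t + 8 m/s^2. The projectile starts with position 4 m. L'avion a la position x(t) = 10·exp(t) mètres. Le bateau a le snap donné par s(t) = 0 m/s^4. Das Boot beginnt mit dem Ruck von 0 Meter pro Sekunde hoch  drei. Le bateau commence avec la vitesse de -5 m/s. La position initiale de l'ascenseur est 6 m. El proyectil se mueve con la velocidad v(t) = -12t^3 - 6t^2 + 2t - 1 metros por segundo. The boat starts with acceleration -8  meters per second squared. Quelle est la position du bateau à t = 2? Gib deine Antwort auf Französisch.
En partant du snap s(t) = 0, nous prenons 4 primitives. La primitive du snap est le jerk. En utilisant j(0) = 0, nous obtenons j(t) = 0. En intégrant le jerk et en utilisant la condition initiale a(0) = -8, nous obtenons a(t) = -8. L'intégrale de l'accélération, avec v(0) = -5, donne la vitesse: v(t) = -8·t - 5. La primitive de la vitesse, avec x(0) = -2, donne la position: x(t) = -4·t^2 - 5·t - 2. En utilisant x(t) = -4·t^2 - 5·t - 2 et en substituant t = 2, nous trouvons x = -28.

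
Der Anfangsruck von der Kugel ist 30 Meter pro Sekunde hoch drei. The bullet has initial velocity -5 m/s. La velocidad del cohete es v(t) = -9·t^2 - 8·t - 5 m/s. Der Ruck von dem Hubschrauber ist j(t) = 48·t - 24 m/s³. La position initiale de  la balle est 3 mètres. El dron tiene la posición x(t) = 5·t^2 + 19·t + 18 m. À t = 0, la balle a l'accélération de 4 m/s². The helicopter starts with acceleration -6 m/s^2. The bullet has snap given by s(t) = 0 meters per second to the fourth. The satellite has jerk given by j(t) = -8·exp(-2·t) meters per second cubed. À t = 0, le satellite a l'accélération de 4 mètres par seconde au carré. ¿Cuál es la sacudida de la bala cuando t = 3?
Necesitamos integrar nuestra ecuación del snap s(t) = 0 1 vez. La antiderivada del snap es la sacudida. Usando j(0) = 30, obtenemos j(t) = 30. Usando j(t) = 30 y sustituyendo t = 3, encontramos j = 30.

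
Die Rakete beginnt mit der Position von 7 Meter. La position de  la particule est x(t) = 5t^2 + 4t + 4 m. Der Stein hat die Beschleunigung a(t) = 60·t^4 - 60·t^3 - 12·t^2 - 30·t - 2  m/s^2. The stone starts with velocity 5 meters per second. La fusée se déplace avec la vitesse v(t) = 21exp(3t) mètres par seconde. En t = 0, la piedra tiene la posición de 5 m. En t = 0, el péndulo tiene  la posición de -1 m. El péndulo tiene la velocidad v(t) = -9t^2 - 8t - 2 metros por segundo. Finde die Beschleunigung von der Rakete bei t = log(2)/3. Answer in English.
We must differentiate our velocity equation v(t) = 21·exp(3·t) 1 time. The derivative of velocity gives acceleration: a(t) = 63·exp(3·t). We have acceleration a(t) = 63·exp(3·t). Substituting t = log(2)/3: a(log(2)/3) = 126.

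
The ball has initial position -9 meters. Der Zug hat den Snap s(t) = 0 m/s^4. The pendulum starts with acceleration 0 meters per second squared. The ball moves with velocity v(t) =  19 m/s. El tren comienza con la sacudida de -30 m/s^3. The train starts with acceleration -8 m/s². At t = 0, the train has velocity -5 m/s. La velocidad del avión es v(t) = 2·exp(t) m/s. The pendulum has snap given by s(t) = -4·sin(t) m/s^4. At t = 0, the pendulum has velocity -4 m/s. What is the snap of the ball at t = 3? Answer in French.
Pour résoudre ceci, nous devons prendre 3 dérivées de notre équation de la vitesse v(t) = 19. La dérivée de la vitesse donne l'accélération: a(t) = 0. La dérivée de l'accélération donne le jerk: j(t) = 0. La dérivée du jerk donne le snap: s(t) = 0. En utilisant s(t) = 0 et en substituant t = 3, nous trouvons s = 0.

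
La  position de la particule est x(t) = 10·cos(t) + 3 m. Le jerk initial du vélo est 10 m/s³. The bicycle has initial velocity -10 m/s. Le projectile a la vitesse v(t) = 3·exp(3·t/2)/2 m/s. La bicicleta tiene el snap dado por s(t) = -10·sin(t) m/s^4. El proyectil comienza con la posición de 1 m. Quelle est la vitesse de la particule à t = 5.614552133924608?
Nous devons dériver notre équation de la position x(t) = 10·cos(t) + 3 1 fois. En prenant d/dt de x(t), nous trouvons v(t) = -10·sin(t). En utilisant v(t) = -10·sin(t) et en substituant t = 5.614552133924608, nous trouvons v = 6.19914058886205.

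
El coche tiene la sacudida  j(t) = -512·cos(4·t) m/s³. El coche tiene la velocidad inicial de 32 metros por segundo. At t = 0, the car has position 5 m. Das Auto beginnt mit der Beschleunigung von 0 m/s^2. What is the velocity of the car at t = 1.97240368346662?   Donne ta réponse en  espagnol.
Debemos encontrar la integral de nuestra ecuación de la sacudida j(t) = -512·cos(4·t) 2 veces. La integral de la sacudida, con a(0) = 0, da la aceleración: a(t) = -128·sin(4·t). La integral de la aceleración es la velocidad. Usando v(0) = 32, obtenemos v(t) = 32·cos(4·t). Tenemos la velocidad v(t) = 32·cos(4·t). Sustituyendo t = 1.97240368346662: v(1.97240368346662) = -1.14001791062809.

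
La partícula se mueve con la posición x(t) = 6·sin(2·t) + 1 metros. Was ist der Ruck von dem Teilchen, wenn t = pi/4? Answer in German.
Ausgehend von der Position x(t) = 6·sin(2·t) + 1, nehmen wir 3 Ableitungen. Durch Ableiten von der Position erhalten wir die Geschwindigkeit: v(t) = 12·cos(2·t). Durch Ableiten von der Geschwindigkeit erhalten wir die Beschleunigung: a(t) = -24·sin(2·t). Die Ableitung von der Beschleunigung ergibt den Ruck: j(t) = -48·cos(2·t). Wir haben den Ruck j(t) = -48·cos(2·t). Durch Einsetzen von t = pi/4: j(pi/4) = 0.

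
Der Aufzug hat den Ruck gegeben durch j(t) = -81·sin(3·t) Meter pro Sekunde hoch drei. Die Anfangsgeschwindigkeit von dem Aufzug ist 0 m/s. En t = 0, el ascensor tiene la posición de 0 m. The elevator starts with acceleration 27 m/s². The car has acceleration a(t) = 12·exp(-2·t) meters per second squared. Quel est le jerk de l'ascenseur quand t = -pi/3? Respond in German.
Wir haben den Ruck j(t) = -81·sin(3·t). Durch Einsetzen von t = -pi/3: j(-pi/3) = 0.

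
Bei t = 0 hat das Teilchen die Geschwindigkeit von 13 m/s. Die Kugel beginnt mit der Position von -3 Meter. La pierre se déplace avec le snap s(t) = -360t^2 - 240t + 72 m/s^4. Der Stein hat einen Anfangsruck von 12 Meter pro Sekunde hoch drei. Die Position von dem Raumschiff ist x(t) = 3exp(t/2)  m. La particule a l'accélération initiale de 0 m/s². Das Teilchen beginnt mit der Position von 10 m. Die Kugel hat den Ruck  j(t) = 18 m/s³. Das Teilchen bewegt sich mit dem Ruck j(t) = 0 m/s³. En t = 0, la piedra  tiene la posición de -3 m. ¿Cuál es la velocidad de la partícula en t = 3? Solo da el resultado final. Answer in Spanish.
En t = 3, v = 13.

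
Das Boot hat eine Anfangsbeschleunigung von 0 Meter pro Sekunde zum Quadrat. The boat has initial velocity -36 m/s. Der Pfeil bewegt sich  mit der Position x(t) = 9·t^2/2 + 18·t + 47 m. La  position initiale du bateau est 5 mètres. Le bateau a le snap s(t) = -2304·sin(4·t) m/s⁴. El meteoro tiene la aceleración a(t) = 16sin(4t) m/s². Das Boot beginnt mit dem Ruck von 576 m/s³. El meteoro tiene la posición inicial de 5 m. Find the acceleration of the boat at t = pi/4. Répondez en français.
En partant du snap s(t) = -2304·sin(4·t), nous prenons 2 intégrales. La primitive du snap est le jerk. En utilisant j(0) = 576, nous obtenons j(t) = 576·cos(4·t). En intégrant le jerk et en utilisant la condition initiale a(0) = 0, nous obtenons a(t) = 144·sin(4·t). Nous avons l'accélération a(t) = 144·sin(4·t). En substituant t = pi/4: a(pi/4) = 0.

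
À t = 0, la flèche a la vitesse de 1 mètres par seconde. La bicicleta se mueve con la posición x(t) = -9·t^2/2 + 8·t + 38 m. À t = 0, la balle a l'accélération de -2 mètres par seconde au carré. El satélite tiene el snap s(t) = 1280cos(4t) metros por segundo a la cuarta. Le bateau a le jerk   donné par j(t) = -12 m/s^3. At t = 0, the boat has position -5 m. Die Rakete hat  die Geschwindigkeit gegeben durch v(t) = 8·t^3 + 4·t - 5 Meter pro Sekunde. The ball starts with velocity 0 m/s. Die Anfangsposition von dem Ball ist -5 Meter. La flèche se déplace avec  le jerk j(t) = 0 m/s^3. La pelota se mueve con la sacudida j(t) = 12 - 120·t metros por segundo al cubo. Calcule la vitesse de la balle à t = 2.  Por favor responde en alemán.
Wir müssen das Integral unserer Gleichung für den Ruck j(t) = 12 - 120·t 2-mal finden. Mit ∫j(t)dt und Anwendung von a(0) = -2, finden wir a(t) = -60·t^2 + 12·t - 2. Mit ∫a(t)dt und Anwendung von v(0) = 0, finden wir v(t) = 2·t·(-10·t^2 + 3·t - 1). Mit v(t) = 2·t·(-10·t^2 + 3·t - 1) und Einsetzen von t = 2, finden wir v = -140.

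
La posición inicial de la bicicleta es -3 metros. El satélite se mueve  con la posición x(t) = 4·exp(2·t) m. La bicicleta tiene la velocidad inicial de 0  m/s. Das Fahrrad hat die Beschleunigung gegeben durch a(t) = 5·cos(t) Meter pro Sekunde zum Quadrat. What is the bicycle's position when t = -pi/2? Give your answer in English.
To solve this, we need to take 2 antiderivatives of our acceleration equation a(t) = 5·cos(t). Finding the integral of a(t) and using v(0) = 0: v(t) = 5·sin(t). The antiderivative of velocity is position. Using x(0) = -3, we get x(t) = 2 - 5·cos(t). Using x(t) = 2 - 5·cos(t) and substituting t = -pi/2, we find x = 2.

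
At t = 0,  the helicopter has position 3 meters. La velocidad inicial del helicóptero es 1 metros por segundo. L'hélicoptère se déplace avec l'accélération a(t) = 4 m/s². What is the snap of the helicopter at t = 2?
We must differentiate our acceleration equation a(t) = 4 2 times. Differentiating acceleration, we get jerk: j(t) = 0. Taking d/dt of j(t), we find s(t) = 0. Using s(t) = 0 and substituting t = 2, we find s = 0.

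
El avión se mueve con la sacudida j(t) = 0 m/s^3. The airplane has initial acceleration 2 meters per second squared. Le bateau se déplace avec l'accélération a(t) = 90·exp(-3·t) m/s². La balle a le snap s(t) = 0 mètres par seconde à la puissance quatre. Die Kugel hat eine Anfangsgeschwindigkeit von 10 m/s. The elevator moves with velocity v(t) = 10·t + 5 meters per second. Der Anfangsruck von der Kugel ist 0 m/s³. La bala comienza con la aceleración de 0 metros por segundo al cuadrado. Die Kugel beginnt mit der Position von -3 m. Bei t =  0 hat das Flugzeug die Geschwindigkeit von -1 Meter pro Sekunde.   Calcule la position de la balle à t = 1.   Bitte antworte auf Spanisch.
Partiendo del snap s(t) = 0, tomamos 4 antiderivadas. Integrando el snap y usando la condición inicial j(0) = 0, obtenemos j(t) = 0. La integral de la sacudida, con a(0) = 0, da la aceleración: a(t) = 0. La antiderivada de la aceleración, con v(0) = 10, da la velocidad: v(t) = 10. La integral de la velocidad es la posición. Usando x(0) = -3, obtenemos x(t) = 10·t - 3. Tenemos la posición x(t) = 10·t - 3. Sustituyendo t = 1: x(1) = 7.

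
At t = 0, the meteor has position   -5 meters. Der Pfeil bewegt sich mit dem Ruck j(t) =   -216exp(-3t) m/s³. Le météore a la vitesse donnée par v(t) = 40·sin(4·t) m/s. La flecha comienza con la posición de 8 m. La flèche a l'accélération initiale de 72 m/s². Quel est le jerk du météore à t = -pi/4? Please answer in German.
Wir müssen unsere Gleichung für die Geschwindigkeit v(t) = 40·sin(4·t) 2-mal ableiten. Mit d/dt von v(t) finden wir a(t) = 160·cos(4·t). Die Ableitung von der Beschleunigung ergibt den Ruck: j(t) = -640·sin(4·t). Aus der Gleichung für den Ruck j(t) = -640·sin(4·t), setzen wir t = -pi/4 ein und erhalten j = 0.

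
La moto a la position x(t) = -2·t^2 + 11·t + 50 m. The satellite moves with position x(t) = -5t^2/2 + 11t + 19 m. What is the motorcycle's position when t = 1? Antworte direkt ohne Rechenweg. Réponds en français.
La réponse est 59.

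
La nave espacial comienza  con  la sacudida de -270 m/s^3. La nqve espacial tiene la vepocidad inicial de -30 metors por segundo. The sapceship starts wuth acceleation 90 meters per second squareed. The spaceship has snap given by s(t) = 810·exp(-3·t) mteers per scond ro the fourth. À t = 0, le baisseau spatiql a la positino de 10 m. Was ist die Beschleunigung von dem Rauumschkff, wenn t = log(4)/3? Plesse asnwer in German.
Wir müssen das Integral unserer Gleichung für den Snap s(t) = 810·exp(-3·t) 2-mal finden. Mit ∫s(t)dt und Anwendung von j(0) = -270, finden wir j(t) = -270·exp(-3·t). Mit ∫j(t)dt und Anwendung von a(0) = 90, finden wir a(t) = 90·exp(-3·t). Aus der Gleichung für die Beschleunigung a(t) = 90·exp(-3·t), setzen wir t = log(4)/3 ein und erhalten a = 45/2.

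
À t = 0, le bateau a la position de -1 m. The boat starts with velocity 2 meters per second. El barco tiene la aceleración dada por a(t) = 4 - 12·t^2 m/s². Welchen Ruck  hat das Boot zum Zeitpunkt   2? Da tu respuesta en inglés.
We must differentiate our acceleration equation a(t) = 4 - 12·t^2 1 time. Taking d/dt of a(t), we find j(t) = -24·t. We have jerk j(t) = -24·t. Substituting t = 2: j(2) = -48.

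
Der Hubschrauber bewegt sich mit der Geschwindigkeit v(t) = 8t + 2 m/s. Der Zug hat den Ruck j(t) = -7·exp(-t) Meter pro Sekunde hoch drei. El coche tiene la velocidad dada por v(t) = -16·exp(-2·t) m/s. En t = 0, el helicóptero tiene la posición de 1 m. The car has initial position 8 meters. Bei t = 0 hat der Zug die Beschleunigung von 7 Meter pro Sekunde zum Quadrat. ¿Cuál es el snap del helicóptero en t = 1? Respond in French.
En partant de la vitesse v(t) = 8·t + 2, nous prenons 3 dérivées. La dérivée de la vitesse donne l'accélération: a(t) = 8. En prenant d/dt de a(t), nous trouvons j(t) = 0. En prenant d/dt de j(t), nous trouvons s(t) = 0. De l'équation du snap s(t) = 0, nous substituons t = 1 pour obtenir s = 0.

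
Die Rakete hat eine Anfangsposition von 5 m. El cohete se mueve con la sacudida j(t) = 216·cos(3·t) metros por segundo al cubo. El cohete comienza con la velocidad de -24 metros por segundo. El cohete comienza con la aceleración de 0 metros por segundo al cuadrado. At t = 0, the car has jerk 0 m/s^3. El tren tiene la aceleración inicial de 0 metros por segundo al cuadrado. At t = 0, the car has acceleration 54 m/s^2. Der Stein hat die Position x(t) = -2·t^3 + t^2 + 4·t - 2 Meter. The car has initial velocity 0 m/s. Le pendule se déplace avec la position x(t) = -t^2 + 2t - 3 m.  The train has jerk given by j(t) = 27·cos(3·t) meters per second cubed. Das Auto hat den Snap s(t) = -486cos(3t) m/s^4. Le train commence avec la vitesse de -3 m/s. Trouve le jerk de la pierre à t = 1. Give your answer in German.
Wir müssen unsere Gleichung für die Position x(t) = -2·t^3 + t^2 + 4·t - 2 3-mal ableiten. Mit d/dt von x(t) finden wir v(t) = -6·t^2 + 2·t + 4. Die Ableitung von der Geschwindigkeit ergibt die Beschleunigung: a(t) = 2 - 12·t. Mit d/dt von a(t) finden wir j(t) = -12. Aus der Gleichung für den Ruck j(t) = -12, setzen wir t = 1 ein und erhalten j = -12.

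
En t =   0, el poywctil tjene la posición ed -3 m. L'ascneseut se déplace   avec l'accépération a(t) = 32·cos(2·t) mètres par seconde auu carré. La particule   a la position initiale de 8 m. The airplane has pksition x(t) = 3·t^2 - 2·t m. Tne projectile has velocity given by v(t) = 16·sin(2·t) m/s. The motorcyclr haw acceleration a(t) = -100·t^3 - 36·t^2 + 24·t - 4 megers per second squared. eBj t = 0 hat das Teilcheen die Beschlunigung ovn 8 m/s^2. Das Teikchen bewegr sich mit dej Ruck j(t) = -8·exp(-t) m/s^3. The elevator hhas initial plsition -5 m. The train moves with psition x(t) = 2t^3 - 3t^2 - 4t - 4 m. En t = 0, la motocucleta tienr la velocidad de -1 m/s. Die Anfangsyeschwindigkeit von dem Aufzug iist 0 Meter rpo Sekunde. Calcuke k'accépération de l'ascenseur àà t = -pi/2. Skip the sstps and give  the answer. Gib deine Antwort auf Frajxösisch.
L'accélération à t = -pi/2 est a = -32.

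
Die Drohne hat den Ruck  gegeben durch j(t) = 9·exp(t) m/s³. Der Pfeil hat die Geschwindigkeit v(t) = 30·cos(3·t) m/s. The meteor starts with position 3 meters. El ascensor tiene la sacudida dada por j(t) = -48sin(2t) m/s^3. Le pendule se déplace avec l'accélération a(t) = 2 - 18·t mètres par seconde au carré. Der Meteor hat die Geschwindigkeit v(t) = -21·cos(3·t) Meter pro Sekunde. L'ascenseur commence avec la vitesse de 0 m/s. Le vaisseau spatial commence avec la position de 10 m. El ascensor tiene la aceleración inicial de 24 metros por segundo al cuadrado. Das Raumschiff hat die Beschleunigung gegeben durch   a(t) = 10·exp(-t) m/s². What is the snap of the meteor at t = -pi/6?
To solve this, we need to take 3 derivatives of our velocity equation v(t) = -21·cos(3·t). Differentiating velocity, we get acceleration: a(t) = 63·sin(3·t). The derivative of acceleration gives jerk: j(t) = 189·cos(3·t). The derivative of jerk gives snap: s(t) = -567·sin(3·t). We have snap s(t) = -567·sin(3·t). Substituting t = -pi/6: s(-pi/6) = 567.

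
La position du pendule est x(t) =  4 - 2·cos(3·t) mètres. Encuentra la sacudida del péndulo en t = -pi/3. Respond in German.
Wir müssen unsere Gleichung für die Position x(t) = 4 - 2·cos(3·t) 3-mal ableiten. Die Ableitung von der Position ergibt die Geschwindigkeit: v(t) = 6·sin(3·t). Mit d/dt von v(t) finden wir a(t) = 18·cos(3·t). Mit d/dt von a(t) finden wir j(t) = -54·sin(3·t). Aus der Gleichung für den Ruck j(t) = -54·sin(3·t), setzen wir t = -pi/3 ein und erhalten j = 0.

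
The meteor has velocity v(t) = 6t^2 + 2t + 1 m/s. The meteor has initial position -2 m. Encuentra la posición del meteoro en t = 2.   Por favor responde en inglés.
To find the answer, we compute 1 antiderivative of v(t) = 6·t^2 + 2·t + 1. Taking ∫v(t)dt and applying x(0) = -2, we find x(t) = 2·t^3 + t^2 + t - 2. From the given position equation x(t) = 2·t^3 + t^2 + t - 2, we substitute t = 2 to get x = 20.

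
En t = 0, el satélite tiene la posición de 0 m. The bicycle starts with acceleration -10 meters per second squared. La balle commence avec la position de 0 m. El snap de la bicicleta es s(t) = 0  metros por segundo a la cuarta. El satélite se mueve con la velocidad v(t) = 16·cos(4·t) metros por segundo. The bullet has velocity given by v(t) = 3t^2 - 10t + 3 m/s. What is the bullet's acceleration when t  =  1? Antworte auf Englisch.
We must differentiate our velocity equation v(t) = 3·t^2 - 10·t + 3 1 time. The derivative of velocity gives acceleration: a(t) = 6·t - 10. We have acceleration a(t) = 6·t - 10. Substituting t = 1: a(1) = -4.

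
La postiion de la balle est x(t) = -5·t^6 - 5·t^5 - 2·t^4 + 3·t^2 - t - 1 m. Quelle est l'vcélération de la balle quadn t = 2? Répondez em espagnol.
Partiendo de la posición x(t) = -5·t^6 - 5·t^5 - 2·t^4 + 3·t^2 - t - 1, tomamos 2 derivadas. Tomando d/dt de x(t), encontramos v(t) = -30·t^5 - 25·t^4 - 8·t^3 + 6·t - 1. Derivando la velocidad, obtenemos la aceleración: a(t) = -150·t^4 - 100·t^3 - 24·t^2 + 6. Tenemos la aceleración a(t) = -150·t^4 - 100·t^3 - 24·t^2 + 6. Sustituyendo t = 2: a(2) = -3290.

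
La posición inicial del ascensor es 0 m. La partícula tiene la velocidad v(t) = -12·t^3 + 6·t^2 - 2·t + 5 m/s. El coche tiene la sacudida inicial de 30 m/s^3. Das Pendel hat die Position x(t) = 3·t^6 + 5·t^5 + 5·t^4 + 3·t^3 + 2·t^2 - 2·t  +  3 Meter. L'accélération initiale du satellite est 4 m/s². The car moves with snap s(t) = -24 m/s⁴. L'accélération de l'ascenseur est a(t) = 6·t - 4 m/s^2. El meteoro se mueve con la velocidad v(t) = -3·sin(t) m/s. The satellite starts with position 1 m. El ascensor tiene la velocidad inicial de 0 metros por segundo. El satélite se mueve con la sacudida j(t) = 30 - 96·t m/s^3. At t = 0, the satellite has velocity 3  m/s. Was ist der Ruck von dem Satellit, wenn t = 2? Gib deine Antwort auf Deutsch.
Aus der Gleichung für den Ruck j(t) = 30 - 96·t, setzen wir t = 2 ein und erhalten j = -162.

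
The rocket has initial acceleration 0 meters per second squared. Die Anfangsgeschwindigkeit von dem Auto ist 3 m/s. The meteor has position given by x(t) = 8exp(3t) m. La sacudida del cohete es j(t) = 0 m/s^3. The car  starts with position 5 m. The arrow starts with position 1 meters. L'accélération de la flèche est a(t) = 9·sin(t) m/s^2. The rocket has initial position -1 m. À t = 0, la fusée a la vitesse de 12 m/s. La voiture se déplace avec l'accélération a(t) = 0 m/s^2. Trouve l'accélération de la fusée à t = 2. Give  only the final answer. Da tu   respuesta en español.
La respuesta es 0.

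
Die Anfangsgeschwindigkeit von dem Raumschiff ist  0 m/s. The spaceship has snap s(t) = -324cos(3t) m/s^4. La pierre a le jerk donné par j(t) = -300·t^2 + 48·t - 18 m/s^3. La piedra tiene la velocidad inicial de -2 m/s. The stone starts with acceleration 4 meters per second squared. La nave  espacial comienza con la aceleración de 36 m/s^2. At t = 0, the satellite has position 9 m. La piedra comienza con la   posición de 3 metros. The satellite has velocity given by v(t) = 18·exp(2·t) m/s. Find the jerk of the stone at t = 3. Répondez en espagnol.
Tenemos la sacudida j(t) = -300·t^2 + 48·t - 18. Sustituyendo t = 3: j(3) = -2574.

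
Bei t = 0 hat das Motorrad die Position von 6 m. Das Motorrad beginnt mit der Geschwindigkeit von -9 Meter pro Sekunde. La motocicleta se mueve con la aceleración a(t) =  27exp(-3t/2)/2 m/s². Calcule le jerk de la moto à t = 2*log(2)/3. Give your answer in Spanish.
Para resolver esto, necesitamos tomar 1 derivada de nuestra ecuación de la aceleración a(t) = 27·exp(-3·t/2)/2. Tomando d/dt de a(t), encontramos j(t) = -81·exp(-3·t/2)/4. De la ecuación de la sacudida j(t) = -81·exp(-3·t/2)/4, sustituimos t = 2*log(2)/3 para obtener j = -81/8.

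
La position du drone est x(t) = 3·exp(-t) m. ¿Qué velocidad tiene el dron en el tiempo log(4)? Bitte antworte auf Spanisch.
Para resolver esto, necesitamos tomar 1 derivada de nuestra ecuación de la posición x(t) = 3·exp(-t). Tomando d/dt de x(t), encontramos v(t) = -3·exp(-t). De la ecuación de la velocidad v(t) = -3·exp(-t), sustituimos t = log(4) para obtener v = -3/4.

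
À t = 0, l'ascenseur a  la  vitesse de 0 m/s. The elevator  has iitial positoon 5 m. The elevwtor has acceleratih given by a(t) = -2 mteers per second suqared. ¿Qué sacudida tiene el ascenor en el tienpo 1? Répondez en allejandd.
Um dies zu lösen, müssen wir 1 Ableitung unserer Gleichung für die Beschleunigung a(t) = -2 nehmen. Mit d/dt von a(t) finden wir j(t) = 0. Mit j(t) = 0 und Einsetzen von t = 1, finden wir j = 0.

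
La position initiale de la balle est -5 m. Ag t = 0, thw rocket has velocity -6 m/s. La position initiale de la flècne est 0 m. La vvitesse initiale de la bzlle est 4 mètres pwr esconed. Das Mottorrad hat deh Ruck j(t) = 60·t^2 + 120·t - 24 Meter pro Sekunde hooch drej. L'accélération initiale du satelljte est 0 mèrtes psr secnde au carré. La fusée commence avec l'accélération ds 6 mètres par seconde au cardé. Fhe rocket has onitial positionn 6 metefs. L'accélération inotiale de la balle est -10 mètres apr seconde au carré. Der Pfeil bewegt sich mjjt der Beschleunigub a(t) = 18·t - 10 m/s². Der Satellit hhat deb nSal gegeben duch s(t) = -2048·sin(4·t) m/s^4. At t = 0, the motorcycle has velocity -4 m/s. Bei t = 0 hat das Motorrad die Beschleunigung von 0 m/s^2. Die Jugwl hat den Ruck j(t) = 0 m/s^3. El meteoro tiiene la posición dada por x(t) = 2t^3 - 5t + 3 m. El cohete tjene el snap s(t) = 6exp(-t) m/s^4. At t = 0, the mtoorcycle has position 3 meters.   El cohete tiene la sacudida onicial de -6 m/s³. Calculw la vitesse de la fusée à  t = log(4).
Nous devons trouver la primitive de notre équation du snap s(t) = 6·exp(-t) 3 fois. La primitive du snap est le jerk. En utilisant j(0) = -6, nous obtenons j(t) = -6·exp(-t). L'intégrale du jerk, avec a(0) = 6, donne l'accélération: a(t) = 6·exp(-t). En prenant ∫a(t)dt et en appliquant v(0) = -6, nous trouvons v(t) = -6·exp(-t). De l'équation de la vitesse v(t) = -6·exp(-t), nous substituons t = log(4) pour obtenir v = -3/2.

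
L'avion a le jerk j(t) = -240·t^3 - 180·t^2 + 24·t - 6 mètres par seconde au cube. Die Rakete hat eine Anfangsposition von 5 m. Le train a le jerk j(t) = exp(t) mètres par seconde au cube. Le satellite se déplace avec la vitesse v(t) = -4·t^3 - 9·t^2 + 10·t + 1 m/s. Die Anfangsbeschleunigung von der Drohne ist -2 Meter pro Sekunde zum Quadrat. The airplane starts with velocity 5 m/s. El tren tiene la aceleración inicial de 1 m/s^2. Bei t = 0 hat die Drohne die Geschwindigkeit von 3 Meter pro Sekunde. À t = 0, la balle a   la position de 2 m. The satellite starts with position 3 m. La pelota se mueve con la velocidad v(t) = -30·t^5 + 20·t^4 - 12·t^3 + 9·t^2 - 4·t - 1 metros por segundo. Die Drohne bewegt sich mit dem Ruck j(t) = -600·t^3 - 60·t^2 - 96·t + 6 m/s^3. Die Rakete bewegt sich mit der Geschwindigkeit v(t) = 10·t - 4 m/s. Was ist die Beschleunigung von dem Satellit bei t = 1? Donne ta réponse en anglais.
Starting from velocity v(t) = -4·t^3 - 9·t^2 + 10·t + 1, we take 1 derivative. The derivative of velocity gives acceleration: a(t) = -12·t^2 - 18·t + 10. From the given acceleration equation a(t) = -12·t^2 - 18·t + 10, we substitute t = 1 to get a = -20.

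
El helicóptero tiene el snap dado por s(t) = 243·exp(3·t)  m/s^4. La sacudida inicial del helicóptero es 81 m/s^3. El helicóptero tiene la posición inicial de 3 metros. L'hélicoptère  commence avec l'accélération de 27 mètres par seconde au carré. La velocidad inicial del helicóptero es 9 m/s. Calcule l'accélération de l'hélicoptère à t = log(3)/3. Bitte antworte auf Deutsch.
Wir müssen das Integral unserer Gleichung für den Snap s(t) = 243·exp(3·t) 2-mal finden. Durch Integration von dem Snap und Verwendung der Anfangsbedingung j(0) = 81, erhalten wir j(t) = 81·exp(3·t). Durch Integration von dem Ruck und Verwendung der Anfangsbedingung a(0) = 27, erhalten wir a(t) = 27·exp(3·t). Aus der Gleichung für die Beschleunigung a(t) = 27·exp(3·t), setzen wir t = log(3)/3 ein und erhalten a = 81.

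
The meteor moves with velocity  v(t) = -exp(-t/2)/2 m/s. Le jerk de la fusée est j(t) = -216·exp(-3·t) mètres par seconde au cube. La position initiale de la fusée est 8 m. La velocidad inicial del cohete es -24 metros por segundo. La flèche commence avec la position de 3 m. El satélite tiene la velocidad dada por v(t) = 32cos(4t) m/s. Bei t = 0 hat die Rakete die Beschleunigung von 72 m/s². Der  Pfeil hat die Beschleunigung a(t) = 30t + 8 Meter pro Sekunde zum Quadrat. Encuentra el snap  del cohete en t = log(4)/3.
Debemos derivar nuestra ecuación de la sacudida j(t) = -216·exp(-3·t) 1 vez. La derivada de la sacudida da el snap: s(t) = 648·exp(-3·t). Tenemos el snap s(t) = 648·exp(-3·t). Sustituyendo t = log(4)/3: s(log(4)/3) = 162.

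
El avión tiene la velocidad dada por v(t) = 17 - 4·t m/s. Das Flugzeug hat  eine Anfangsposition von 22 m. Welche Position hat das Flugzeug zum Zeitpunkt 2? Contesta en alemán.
Um dies zu lösen, müssen wir 1 Integral unserer Gleichung für die Geschwindigkeit v(t) = 17 - 4·t finden. Durch Integration von der Geschwindigkeit und Verwendung der Anfangsbedingung x(0) = 22, erhalten wir x(t) = -2·t^2 + 17·t + 22. Mit x(t) = -2·t^2 + 17·t + 22 und Einsetzen von t = 2, finden wir x = 48.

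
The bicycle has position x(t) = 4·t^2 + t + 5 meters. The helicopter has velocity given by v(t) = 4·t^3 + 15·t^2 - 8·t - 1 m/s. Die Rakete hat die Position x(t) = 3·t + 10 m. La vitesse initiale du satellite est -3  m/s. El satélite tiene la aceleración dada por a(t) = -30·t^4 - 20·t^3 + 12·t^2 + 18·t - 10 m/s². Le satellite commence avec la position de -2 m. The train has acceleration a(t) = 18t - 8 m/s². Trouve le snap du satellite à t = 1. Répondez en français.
En partant de l'accélération a(t) = -30·t^4 - 20·t^3 + 12·t^2 + 18·t - 10, nous prenons 2 dérivées. En dérivant l'accélération, nous obtenons le jerk: j(t) = -120·t^3 - 60·t^2 + 24·t + 18. La dérivée du jerk donne le snap: s(t) = -360·t^2 - 120·t + 24. Nous avons le snap s(t) = -360·t^2 - 120·t + 24. En substituant t = 1: s(1) = -456.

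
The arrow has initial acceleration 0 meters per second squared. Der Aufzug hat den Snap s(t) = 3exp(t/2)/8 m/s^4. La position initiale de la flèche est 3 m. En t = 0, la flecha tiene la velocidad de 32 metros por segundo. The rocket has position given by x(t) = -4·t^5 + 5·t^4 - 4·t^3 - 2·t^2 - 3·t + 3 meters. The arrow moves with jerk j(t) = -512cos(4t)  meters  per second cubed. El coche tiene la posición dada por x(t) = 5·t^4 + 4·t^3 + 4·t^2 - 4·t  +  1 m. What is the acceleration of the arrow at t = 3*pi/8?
We must find the integral of our jerk equation j(t) = -512·cos(4·t) 1 time. Finding the antiderivative of j(t) and using a(0) = 0: a(t) = -128·sin(4·t). From the given acceleration equation a(t) = -128·sin(4·t), we substitute t = 3*pi/8 to get a = 128.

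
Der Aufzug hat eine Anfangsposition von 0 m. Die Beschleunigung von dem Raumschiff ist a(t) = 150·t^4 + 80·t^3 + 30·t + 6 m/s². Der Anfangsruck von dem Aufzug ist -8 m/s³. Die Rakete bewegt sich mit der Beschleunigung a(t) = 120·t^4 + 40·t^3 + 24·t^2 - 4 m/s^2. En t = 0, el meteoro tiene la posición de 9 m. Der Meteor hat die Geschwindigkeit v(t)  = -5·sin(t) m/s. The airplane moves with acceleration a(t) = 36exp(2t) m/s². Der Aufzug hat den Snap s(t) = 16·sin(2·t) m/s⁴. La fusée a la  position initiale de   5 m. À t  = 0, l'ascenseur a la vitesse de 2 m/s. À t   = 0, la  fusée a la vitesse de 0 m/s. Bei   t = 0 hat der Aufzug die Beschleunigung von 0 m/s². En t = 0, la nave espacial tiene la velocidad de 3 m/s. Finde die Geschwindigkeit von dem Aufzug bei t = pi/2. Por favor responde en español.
Necesitamos integrar nuestra ecuación del snap s(t) = 16·sin(2·t) 3 veces. Integrando el snap y usando la condición inicial j(0) = -8, obtenemos j(t) = -8·cos(2·t). La antiderivada de la sacudida es la aceleración. Usando a(0) = 0, obtenemos a(t) = -4·sin(2·t). La antiderivada de la aceleración es la velocidad. Usando v(0) = 2, obtenemos v(t) = 2·cos(2·t). Tenemos la velocidad v(t) = 2·cos(2·t). Sustituyendo t = pi/2: v(pi/2) = -2.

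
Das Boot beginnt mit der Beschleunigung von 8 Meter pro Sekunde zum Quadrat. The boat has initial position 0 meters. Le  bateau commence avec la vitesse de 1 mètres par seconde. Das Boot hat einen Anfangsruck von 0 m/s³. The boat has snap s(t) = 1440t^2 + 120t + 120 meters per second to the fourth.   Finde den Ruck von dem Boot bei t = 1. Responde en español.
Debemos encontrar la integral de nuestra ecuación del snap s(t) = 1440·t^2 + 120·t + 120 1 vez. La antiderivada del snap es la sacudida. Usando j(0) = 0, obtenemos j(t) = 60·t·(8·t^2 + t + 2). Tenemos la sacudida j(t) = 60·t·(8·t^2 + t + 2). Sustituyendo t = 1: j(1) = 660.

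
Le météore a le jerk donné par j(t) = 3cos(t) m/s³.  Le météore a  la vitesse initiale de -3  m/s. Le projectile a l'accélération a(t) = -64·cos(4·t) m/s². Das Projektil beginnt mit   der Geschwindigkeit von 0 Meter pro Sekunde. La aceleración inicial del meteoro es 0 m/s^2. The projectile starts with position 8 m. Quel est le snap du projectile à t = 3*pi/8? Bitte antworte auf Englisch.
To solve this, we need to take 2 derivatives of our acceleration equation a(t) = -64·cos(4·t). Differentiating acceleration, we get jerk: j(t) = 256·sin(4·t). Differentiating jerk, we get snap: s(t) = 1024·cos(4·t). Using s(t) = 1024·cos(4·t) and substituting t = 3*pi/8, we find s = 0.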